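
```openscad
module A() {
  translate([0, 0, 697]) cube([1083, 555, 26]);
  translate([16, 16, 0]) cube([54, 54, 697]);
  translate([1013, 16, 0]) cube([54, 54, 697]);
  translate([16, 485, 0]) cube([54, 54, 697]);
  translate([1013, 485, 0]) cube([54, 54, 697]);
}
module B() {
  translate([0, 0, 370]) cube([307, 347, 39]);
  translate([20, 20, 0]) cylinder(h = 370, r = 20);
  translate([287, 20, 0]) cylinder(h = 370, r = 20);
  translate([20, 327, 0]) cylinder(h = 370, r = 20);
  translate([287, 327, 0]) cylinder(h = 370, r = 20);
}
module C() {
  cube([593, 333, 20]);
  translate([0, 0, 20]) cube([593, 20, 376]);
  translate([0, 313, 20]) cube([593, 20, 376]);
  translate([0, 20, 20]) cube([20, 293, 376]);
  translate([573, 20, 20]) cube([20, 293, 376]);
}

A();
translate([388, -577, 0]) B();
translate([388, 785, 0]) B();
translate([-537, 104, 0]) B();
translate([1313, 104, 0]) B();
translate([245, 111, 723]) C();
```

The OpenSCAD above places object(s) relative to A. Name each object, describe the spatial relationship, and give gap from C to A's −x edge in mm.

The open box's min-x is at 245; the table's min-x is 0; gap = 245 mm.

A is a table. B is a stool. C is an open box. Four stools sit around the table at the −y, +y, −x, +x sides. The open box is on top of the table, centred. The gap from the open box to the table's −x edge is 245 mm.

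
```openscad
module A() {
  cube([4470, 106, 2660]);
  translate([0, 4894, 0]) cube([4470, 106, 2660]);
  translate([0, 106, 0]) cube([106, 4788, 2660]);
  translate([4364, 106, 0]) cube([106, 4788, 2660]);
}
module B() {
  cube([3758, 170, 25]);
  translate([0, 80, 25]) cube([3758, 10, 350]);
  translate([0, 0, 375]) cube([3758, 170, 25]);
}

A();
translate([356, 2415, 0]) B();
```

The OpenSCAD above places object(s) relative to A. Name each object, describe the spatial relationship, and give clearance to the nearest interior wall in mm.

A is a house frame. B is an I-beam. The I-beam sits inside the house frame, centred. The clearance to the nearest interior wall is 250 mm.

Clearances: x = 250, y = 2309; minimum 250 mm.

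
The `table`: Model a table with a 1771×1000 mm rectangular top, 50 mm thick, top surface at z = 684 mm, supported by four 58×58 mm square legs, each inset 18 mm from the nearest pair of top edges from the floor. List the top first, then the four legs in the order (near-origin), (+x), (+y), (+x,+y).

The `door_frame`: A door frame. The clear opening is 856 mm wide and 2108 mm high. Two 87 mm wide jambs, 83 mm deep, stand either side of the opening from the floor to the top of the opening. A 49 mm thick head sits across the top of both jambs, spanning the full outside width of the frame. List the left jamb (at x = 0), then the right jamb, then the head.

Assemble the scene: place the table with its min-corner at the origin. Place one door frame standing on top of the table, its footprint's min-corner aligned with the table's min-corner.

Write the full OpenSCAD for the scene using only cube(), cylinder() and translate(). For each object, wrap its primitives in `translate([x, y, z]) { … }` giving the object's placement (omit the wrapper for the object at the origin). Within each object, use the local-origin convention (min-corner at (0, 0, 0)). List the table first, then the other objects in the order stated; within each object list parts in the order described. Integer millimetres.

translate([0, 0, 634]) cube([1771, 1000, 50]);
translate([18, 18, 0]) cube([58, 58, 634]);
translate([1695, 18, 0]) cube([58, 58, 634]);
translate([18, 924, 0]) cube([58, 58, 634]);
translate([1695, 924, 0]) cube([58, 58, 634]);
translate([0, 0, 684]) {
  cube([87, 83, 2108]);
  translate([943, 0, 0]) cube([87, 83, 2108]);
  translate([0, 0, 2108]) cube([1030, 83, 49]);
}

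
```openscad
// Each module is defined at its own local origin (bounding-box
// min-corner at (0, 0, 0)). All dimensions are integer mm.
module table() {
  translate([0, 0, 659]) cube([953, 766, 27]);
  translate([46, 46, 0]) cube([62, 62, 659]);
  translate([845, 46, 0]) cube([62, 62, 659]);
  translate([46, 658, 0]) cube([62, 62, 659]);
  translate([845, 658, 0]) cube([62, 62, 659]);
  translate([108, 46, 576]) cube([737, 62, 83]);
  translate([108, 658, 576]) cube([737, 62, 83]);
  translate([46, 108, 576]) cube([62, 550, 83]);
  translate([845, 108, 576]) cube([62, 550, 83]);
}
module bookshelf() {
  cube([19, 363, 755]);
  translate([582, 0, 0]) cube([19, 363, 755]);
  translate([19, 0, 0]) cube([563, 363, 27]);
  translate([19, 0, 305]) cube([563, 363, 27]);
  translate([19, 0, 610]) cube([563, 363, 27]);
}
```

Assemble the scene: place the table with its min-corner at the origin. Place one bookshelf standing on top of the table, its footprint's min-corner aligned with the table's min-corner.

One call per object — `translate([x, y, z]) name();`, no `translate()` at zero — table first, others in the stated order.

table();
translate([0, 0, 686]) bookshelf();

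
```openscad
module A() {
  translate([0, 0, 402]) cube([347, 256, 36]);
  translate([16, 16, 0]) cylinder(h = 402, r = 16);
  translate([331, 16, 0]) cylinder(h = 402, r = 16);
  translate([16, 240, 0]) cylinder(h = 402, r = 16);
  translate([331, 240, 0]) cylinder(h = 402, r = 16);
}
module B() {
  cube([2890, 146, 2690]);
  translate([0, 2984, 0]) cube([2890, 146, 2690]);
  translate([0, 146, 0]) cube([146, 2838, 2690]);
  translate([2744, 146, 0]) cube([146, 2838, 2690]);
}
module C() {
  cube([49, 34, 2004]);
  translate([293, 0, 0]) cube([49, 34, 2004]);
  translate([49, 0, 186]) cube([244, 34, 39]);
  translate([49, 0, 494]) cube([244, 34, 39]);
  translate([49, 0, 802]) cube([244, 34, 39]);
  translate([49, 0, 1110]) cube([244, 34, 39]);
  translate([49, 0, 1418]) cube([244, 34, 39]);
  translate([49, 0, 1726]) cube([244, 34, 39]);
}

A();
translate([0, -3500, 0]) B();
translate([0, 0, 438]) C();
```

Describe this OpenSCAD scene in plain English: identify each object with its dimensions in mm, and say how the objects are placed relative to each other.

A is a four-legged stool. The seat is 347×256 mm, 36 mm thick, top at z = 438 mm. It stands on four round legs, each 32 mm in diameter, from z = 0 to the seat underside, each leg's axis is inset half a diameter from the nearest pair of seat edges (so the leg's bounding box is flush with the corner).

B is the wall frame of a small rectangular building: four walls, each 2690 mm tall and 146 mm thick, enclosing a footprint 2890 mm (x) by 3130 mm (y) outside-to-outside, with no floor or roof. The front and back walls (the −y and +y sides) span the full width; the two side walls fit between them.

C is a straight ladder. Two 49×34 mm vertical rails, 2004 mm tall, stand 342 mm apart (outside-to-outside) with their front faces coplanar on the −y side. 6 rungs, each 34 mm deep and 39 mm tall, span between the inner faces of the rails, front faces flush with the rails. The lowest rung's underside is at z = 186 mm and rungs are spaced 308 mm apart (underside to underside).

The house frame is on the floor beside the stool on its −y side. The ladder is on top of the stool.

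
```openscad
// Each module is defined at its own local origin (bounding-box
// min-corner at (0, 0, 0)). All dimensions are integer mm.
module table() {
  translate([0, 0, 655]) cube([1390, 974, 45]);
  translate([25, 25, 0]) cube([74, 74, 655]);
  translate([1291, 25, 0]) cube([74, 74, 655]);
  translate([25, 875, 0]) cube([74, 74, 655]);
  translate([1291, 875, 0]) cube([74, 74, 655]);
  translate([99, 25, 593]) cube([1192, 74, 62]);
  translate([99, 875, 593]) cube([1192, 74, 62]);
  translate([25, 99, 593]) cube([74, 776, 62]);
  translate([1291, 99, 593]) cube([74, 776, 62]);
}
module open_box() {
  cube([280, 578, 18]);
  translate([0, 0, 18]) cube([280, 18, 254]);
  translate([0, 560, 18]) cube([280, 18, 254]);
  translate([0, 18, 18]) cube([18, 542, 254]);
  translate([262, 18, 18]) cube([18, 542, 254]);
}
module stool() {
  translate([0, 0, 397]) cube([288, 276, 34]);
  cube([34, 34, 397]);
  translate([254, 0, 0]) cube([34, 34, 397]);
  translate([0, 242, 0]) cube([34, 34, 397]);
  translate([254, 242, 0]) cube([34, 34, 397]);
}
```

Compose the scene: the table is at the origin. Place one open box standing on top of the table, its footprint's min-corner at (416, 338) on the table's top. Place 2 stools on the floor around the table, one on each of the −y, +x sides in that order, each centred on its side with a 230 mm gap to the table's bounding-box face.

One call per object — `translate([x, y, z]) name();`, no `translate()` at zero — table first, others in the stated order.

table();
translate([416, 338, 700]) open_box();
translate([551, -506, 0]) stool();
translate([1620, 349, 0]) stool();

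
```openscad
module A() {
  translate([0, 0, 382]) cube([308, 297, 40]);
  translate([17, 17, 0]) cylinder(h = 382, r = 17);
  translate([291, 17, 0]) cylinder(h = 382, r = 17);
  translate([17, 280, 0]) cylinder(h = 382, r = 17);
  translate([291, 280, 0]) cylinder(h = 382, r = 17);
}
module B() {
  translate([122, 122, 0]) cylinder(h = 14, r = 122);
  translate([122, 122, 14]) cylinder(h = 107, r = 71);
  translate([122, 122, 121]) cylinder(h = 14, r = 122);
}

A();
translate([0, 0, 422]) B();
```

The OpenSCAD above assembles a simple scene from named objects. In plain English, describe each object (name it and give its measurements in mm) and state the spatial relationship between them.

A is a four-legged stool. The seat is a 308×297×40 mm slab whose top surface is at z = 422 mm; four round legs, each 34 mm in diameter, run from the floor (z = 0) to the underside of the seat, each leg's axis is inset half a diameter from the nearest pair of seat edges (so the leg's bounding box is flush with the corner).

B is a spool: two coaxial disc flanges of radius 122 mm and thickness 14 mm, joined by a core cylinder of radius 71 mm and height 107 mm. The lower flange rests on z = 0 and the three cylinders share a vertical axis.

The spool is on top of the stool.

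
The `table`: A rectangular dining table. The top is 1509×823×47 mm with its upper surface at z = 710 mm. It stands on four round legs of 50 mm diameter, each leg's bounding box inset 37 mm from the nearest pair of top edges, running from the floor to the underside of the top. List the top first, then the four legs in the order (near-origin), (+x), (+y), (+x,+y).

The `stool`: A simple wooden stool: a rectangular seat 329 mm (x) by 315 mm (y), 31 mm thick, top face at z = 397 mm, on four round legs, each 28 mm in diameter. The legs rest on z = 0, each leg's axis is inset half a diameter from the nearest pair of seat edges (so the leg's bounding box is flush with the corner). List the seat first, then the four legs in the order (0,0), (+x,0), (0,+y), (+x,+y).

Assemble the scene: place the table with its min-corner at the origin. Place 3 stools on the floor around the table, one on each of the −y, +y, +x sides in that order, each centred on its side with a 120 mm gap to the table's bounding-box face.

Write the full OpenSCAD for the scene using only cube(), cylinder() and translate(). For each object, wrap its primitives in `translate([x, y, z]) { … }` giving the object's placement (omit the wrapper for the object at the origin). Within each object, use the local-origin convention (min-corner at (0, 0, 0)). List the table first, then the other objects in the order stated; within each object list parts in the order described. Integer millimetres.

translate([0, 0, 663]) cube([1509, 823, 47]);
translate([62, 62, 0]) cylinder(h = 663, r = 25);
translate([1447, 62, 0]) cylinder(h = 663, r = 25);
translate([62, 761, 0]) cylinder(h = 663, r = 25);
translate([1447, 761, 0]) cylinder(h = 663, r = 25);
translate([590, -435, 0]) {
  translate([0, 0, 366]) cube([329, 315, 31]);
  translate([14, 14, 0]) cylinder(h = 366, r = 14);
  translate([315, 14, 0]) cylinder(h = 366, r = 14);
  translate([14, 301, 0]) cylinder(h = 366, r = 14);
  translate([315, 301, 0]) cylinder(h = 366, r = 14);
}
translate([590, 943, 0]) {
  translate([0, 0, 366]) cube([329, 315, 31]);
  translate([14, 14, 0]) cylinder(h = 366, r = 14);
  translate([315, 14, 0]) cylinder(h = 366, r = 14);
  translate([14, 301, 0]) cylinder(h = 366, r = 14);
  translate([315, 301, 0]) cylinder(h = 366, r = 14);
}
translate([1629, 254, 0]) {
  translate([0, 0, 366]) cube([329, 315, 31]);
  translate([14, 14, 0]) cylinder(h = 366, r = 14);
  translate([315, 14, 0]) cylinder(h = 366, r = 14);
  translate([14, 301, 0]) cylinder(h = 366, r = 14);
  translate([315, 301, 0]) cylinder(h = 366, r = 14);
}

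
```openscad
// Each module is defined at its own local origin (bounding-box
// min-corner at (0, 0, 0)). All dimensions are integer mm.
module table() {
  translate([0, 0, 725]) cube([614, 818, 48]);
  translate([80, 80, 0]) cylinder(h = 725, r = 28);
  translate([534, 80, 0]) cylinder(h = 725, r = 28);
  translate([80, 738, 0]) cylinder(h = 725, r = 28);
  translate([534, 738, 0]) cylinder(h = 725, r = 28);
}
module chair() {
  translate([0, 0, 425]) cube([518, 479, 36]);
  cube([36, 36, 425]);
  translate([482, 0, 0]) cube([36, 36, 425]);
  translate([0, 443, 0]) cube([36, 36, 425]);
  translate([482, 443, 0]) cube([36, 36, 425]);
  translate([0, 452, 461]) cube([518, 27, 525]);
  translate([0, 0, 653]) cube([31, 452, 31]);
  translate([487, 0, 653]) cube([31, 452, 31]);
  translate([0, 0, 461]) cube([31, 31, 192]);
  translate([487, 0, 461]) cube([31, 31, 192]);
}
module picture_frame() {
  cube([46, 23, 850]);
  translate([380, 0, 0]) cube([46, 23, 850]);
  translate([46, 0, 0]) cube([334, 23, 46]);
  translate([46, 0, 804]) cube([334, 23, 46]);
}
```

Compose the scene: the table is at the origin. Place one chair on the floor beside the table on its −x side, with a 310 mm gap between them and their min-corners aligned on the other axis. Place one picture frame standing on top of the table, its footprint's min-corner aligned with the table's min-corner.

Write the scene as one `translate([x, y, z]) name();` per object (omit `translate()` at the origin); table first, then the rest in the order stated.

table();
translate([-828, 0, 0]) chair();
translate([0, 0, 773]) picture_frame();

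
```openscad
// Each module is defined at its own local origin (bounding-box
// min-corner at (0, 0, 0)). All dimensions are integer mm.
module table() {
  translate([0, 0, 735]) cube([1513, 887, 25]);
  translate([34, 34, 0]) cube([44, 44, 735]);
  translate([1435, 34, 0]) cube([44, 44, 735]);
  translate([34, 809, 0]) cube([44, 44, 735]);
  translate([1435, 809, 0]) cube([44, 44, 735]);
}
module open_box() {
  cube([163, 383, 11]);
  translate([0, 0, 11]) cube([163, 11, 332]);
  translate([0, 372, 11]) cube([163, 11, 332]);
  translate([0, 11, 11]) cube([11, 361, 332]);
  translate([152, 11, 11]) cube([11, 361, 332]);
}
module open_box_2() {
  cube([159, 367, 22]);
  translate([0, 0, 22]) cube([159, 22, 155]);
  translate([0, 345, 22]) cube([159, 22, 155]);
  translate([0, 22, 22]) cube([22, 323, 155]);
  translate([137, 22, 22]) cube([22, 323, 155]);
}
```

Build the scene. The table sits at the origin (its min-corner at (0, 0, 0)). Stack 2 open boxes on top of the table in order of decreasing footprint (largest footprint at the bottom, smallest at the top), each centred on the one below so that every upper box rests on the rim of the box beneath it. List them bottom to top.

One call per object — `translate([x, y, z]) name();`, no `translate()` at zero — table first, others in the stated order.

table();
translate([675, 252, 760]) open_box();
translate([677, 260, 1103]) open_box_2();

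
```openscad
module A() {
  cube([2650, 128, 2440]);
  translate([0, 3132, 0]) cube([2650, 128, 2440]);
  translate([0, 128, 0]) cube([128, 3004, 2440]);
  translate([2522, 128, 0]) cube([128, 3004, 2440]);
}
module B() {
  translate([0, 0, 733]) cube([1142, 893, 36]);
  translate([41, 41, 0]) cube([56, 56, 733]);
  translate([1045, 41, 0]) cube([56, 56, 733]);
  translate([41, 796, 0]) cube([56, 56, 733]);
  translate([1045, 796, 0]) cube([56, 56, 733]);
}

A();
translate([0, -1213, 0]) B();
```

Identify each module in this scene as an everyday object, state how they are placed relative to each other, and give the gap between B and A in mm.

A is a house frame. B is a table. The table is on the floor beside the house frame on its −y side. The gap between the table and the house frame is 320 mm.

The table's nearest face is 320 mm from the house frame's −y face.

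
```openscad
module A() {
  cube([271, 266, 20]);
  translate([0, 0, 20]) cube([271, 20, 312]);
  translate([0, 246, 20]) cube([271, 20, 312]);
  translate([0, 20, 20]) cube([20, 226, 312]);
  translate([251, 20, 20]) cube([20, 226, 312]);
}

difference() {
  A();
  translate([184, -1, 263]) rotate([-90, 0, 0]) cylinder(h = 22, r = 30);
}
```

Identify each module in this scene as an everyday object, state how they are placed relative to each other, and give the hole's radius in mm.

A is an open box. The open box has a circular hole through its front wall. The hole's radius is 30 mm.

The subtracted cylinder has r = 30 mm.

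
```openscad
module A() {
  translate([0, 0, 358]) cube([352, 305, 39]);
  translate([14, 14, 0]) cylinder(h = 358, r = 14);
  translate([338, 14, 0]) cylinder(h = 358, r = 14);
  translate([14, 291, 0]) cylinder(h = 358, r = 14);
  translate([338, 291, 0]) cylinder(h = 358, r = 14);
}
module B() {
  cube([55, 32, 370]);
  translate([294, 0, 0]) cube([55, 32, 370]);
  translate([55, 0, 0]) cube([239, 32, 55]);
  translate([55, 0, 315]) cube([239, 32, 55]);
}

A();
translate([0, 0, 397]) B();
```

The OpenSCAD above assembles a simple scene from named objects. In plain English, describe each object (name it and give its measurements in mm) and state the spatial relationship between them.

A is a simple wooden stool: a rectangular seat 352 mm (x) by 305 mm (y), 39 mm thick, top face at z = 397 mm, on four round legs, each 28 mm in diameter. The legs rest on z = 0, each leg's axis is inset half a diameter from the nearest pair of seat edges (so the leg's bounding box is flush with the corner).

B is a picture frame with a 239×260 mm rectangular opening (x by z) and a uniform 55 mm border on every side. Frame depth is 32 mm along y. It is built from two vertical stiles running the full outside height and two horizontal rails spanning the gap between the stiles.

The picture frame is on top of the stool.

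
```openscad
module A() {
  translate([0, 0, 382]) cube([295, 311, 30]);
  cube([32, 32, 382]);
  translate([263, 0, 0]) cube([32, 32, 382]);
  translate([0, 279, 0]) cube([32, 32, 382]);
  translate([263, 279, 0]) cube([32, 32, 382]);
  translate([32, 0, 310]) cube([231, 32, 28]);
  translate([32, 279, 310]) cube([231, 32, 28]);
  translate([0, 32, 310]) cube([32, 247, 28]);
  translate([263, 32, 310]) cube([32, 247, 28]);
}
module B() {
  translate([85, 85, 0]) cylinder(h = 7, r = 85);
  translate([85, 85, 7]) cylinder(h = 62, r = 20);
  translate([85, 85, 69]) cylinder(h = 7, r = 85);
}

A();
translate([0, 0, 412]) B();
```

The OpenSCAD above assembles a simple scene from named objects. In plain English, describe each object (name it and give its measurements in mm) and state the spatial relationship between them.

A is a simple wooden stool: a rectangular seat 295 mm (x) by 311 mm (y), 30 mm thick, top face at z = 412 mm, on four square legs, each 32×32 mm in cross-section. The legs rest on z = 0, each flush with a corner of the seat. Four stretchers, 32 mm wide and 28 mm tall, connect adjacent legs with their undersides at z = 310 mm, each running between the inner faces of the legs it joins and aligned with the legs' outer faces on the other axis.

B is a spool: two coaxial disc flanges of radius 85 mm and thickness 7 mm, joined by a core cylinder of radius 20 mm and height 62 mm. The lower flange rests on z = 0 and the three cylinders share a vertical axis.

The spool is on top of the stool.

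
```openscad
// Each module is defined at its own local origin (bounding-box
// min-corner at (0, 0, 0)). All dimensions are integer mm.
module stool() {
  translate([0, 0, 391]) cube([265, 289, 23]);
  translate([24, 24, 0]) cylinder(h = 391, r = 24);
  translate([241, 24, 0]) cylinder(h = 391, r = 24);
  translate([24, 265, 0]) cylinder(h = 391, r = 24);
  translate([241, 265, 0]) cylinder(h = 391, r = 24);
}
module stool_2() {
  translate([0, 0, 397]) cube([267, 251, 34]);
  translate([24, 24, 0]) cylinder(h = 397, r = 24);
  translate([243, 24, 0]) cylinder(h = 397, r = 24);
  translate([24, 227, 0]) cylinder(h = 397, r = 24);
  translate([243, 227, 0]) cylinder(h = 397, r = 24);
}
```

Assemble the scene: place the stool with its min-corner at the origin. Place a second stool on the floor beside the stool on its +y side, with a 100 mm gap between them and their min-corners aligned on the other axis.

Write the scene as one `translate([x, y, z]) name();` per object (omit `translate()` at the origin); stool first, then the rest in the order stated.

stool();
translate([0, 389, 0]) stool_2();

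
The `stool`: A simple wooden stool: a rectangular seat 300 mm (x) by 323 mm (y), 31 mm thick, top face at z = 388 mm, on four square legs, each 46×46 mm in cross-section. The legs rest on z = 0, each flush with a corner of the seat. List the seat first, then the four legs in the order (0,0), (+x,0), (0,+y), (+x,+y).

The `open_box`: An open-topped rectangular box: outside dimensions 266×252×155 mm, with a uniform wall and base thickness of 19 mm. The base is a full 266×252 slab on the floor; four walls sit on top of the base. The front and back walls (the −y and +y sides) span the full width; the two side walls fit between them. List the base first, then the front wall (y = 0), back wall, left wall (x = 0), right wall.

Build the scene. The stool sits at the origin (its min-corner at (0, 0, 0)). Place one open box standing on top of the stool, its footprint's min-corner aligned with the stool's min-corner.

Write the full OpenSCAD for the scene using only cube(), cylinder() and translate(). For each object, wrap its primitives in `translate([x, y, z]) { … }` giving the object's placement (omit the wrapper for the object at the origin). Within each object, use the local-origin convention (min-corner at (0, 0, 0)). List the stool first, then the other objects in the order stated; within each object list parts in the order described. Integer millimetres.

translate([0, 0, 357]) cube([300, 323, 31]);
cube([46, 46, 357]);
translate([254, 0, 0]) cube([46, 46, 357]);
translate([0, 277, 0]) cube([46, 46, 357]);
translate([254, 277, 0]) cube([46, 46, 357]);
translate([0, 0, 388]) {
  cube([266, 252, 19]);
  translate([0, 0, 19]) cube([266, 19, 136]);
  translate([0, 233, 19]) cube([266, 19, 136]);
  translate([0, 19, 19]) cube([19, 214, 136]);
  translate([247, 19, 19]) cube([19, 214, 136]);
}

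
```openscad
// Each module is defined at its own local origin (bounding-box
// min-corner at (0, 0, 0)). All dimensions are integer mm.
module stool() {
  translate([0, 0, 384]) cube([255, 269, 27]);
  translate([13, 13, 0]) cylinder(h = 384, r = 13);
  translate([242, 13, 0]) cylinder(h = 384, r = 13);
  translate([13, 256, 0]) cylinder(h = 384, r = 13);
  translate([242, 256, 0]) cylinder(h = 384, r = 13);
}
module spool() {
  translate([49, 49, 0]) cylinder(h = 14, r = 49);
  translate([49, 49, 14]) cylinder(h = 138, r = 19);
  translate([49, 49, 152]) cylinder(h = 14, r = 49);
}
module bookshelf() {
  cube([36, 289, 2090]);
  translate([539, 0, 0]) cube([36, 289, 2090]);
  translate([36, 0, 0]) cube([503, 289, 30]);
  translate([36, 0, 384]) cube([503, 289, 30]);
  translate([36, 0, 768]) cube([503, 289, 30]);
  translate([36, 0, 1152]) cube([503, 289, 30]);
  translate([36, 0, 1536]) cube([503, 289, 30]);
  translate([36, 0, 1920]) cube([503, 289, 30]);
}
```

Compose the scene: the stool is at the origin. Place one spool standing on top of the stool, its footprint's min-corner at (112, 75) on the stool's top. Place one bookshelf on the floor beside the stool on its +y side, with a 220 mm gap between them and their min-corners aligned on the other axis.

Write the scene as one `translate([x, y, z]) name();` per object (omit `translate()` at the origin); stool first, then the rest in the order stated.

stool();
translate([112, 75, 411]) spool();
translate([0, 489, 0]) bookshelf();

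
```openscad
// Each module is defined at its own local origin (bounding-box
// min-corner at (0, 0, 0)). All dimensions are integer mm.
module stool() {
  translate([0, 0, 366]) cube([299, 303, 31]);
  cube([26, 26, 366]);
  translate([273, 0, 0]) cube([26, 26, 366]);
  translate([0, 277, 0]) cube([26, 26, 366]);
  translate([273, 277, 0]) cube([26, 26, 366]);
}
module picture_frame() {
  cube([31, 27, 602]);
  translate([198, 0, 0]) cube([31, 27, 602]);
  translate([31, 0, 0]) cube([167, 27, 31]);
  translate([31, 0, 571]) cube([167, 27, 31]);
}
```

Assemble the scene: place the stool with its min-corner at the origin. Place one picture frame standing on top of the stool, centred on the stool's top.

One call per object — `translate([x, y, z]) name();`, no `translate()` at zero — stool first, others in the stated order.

stool();
translate([35, 138, 397]) picture_frame();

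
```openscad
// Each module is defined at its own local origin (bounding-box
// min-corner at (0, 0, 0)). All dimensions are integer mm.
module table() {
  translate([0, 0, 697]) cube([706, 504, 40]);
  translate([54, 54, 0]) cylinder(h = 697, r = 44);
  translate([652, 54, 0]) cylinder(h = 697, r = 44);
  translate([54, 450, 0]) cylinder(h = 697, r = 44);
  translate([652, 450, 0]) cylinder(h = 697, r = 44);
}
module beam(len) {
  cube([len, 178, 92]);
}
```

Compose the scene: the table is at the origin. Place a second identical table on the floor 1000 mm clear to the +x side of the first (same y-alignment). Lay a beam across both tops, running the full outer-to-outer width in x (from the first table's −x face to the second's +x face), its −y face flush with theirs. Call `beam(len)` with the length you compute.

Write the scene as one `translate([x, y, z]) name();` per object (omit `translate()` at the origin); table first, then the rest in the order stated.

table();
translate([1706, 0, 0]) table();
translate([0, 0, 737]) beam(2412);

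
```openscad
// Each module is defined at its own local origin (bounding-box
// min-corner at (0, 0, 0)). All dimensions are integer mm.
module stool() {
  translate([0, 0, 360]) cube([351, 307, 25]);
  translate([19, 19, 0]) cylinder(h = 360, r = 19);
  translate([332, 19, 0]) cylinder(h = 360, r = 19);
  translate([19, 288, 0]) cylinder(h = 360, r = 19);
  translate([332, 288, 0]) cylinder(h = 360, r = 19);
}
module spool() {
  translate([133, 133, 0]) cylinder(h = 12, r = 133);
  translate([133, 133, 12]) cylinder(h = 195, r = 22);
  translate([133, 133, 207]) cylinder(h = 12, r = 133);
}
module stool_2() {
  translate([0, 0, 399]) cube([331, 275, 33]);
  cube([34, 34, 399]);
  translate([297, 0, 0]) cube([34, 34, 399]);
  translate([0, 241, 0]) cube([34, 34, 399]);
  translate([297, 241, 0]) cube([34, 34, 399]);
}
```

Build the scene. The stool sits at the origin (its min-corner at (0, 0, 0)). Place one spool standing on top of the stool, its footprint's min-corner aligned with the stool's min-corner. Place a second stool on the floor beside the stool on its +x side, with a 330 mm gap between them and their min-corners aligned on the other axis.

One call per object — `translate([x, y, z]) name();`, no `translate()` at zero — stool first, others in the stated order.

stool();
translate([0, 0, 385]) spool();
translate([681, 0, 0]) stool_2();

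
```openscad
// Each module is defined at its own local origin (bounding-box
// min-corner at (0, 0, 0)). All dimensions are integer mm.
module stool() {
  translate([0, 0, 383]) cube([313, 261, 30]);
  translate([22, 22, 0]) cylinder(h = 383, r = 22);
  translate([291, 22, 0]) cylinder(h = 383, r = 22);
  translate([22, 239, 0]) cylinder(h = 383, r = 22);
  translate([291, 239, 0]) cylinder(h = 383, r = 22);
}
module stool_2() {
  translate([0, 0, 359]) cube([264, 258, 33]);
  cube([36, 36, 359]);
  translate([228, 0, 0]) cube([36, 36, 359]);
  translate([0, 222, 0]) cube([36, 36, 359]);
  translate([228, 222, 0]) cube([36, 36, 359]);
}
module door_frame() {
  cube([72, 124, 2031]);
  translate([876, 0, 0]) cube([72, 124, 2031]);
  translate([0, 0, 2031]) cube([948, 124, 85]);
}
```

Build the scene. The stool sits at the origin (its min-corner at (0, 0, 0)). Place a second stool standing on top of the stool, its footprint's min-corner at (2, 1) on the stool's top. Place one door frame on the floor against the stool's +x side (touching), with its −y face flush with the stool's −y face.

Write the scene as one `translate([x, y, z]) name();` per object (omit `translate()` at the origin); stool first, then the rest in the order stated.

stool();
translate([2, 1, 413]) stool_2();
translate([313, 0, 0]) door_frame();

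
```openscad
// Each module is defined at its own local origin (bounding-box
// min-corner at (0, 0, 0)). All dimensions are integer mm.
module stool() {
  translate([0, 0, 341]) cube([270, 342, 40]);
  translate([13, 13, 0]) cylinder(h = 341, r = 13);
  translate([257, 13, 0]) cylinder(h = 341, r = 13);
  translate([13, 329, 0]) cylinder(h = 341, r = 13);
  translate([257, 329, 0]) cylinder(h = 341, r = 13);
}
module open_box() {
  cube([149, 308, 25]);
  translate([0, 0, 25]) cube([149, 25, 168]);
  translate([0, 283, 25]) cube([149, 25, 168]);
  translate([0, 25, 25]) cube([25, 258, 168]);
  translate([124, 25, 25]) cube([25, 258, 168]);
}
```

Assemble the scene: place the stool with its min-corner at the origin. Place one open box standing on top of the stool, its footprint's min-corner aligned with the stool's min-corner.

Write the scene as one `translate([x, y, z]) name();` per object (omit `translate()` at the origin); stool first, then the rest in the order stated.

stool();
translate([0, 0, 381]) open_box();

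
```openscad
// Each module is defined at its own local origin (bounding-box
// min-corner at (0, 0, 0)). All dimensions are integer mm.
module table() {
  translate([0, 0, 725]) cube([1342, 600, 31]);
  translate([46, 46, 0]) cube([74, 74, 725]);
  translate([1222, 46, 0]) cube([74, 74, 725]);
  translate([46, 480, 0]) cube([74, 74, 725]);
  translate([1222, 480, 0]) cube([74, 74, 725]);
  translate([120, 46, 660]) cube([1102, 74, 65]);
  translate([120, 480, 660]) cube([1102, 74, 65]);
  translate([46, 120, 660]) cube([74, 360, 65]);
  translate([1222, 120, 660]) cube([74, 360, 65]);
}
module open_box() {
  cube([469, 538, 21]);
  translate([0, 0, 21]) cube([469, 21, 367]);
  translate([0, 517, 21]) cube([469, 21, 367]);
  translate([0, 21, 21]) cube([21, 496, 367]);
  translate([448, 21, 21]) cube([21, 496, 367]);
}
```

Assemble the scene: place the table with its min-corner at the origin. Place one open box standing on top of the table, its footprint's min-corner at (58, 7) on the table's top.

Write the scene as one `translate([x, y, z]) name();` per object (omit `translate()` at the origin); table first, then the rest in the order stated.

table();
translate([58, 7, 756]) open_box();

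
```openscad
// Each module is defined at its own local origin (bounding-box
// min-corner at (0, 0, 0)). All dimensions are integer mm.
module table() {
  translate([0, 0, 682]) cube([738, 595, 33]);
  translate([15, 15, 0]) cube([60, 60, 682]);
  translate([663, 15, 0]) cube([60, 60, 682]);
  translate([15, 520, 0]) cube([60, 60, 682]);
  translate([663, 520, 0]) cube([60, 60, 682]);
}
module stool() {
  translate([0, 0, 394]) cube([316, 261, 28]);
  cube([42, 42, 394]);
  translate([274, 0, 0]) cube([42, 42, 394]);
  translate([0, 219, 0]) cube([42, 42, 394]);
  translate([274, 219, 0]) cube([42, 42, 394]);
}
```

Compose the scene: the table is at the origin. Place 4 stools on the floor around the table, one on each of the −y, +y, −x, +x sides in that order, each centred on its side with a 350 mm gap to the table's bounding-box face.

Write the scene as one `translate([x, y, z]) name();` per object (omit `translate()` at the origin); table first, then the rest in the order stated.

table();
translate([211, -611, 0]) stool();
translate([211, 945, 0]) stool();
translate([-666, 167, 0]) stool();
translate([1088, 167, 0]) stool();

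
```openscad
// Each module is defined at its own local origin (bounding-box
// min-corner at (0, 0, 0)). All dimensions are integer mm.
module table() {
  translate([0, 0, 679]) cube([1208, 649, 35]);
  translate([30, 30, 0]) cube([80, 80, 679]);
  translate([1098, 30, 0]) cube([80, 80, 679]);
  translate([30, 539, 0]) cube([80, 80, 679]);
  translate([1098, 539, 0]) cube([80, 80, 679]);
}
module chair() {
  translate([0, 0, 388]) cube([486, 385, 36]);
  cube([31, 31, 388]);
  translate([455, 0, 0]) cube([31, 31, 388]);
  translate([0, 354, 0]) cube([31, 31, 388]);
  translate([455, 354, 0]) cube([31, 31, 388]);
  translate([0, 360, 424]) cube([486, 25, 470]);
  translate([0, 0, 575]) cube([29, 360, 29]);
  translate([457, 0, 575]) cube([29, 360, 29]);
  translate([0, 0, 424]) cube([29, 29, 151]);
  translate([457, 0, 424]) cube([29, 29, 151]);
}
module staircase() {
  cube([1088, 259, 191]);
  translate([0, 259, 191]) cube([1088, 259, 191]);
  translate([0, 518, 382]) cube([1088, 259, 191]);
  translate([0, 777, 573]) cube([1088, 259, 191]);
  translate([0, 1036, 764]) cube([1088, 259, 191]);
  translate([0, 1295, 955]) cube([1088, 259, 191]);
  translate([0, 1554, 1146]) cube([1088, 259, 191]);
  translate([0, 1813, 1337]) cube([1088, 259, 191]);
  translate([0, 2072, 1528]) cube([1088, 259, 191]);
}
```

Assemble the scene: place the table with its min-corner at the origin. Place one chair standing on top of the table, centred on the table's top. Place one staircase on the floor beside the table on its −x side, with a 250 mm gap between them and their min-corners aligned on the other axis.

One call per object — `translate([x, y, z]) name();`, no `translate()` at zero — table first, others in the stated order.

table();
translate([361, 132, 714]) chair();
translate([-1338, 0, 0]) staircase();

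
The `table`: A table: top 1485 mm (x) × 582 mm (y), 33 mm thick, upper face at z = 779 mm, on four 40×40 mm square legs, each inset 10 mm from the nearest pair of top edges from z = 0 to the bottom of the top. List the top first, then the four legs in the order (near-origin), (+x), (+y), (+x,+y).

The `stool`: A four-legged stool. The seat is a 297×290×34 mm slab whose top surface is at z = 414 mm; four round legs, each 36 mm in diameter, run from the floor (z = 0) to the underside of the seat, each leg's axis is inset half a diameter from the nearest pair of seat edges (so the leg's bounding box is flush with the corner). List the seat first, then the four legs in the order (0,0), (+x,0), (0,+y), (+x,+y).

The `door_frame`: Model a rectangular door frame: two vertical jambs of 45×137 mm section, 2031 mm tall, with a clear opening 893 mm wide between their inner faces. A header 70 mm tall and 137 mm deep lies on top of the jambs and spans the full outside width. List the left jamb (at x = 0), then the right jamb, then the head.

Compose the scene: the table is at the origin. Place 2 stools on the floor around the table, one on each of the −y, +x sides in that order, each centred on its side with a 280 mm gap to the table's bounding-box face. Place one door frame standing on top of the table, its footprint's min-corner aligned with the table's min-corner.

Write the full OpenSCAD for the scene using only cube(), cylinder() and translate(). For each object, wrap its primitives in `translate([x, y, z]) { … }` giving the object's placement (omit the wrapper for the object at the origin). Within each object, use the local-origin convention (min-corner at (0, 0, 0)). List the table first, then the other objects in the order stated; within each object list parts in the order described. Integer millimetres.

translate([0, 0, 746]) cube([1485, 582, 33]);
translate([10, 10, 0]) cube([40, 40, 746]);
translate([1435, 10, 0]) cube([40, 40, 746]);
translate([10, 532, 0]) cube([40, 40, 746]);
translate([1435, 532, 0]) cube([40, 40, 746]);
translate([594, -570, 0]) {
  translate([0, 0, 380]) cube([297, 290, 34]);
  translate([18, 18, 0]) cylinder(h = 380, r = 18);
  translate([279, 18, 0]) cylinder(h = 380, r = 18);
  translate([18, 272, 0]) cylinder(h = 380, r = 18);
  translate([279, 272, 0]) cylinder(h = 380, r = 18);
}
translate([1765, 146, 0]) {
  translate([0, 0, 380]) cube([297, 290, 34]);
  translate([18, 18, 0]) cylinder(h = 380, r = 18);
  translate([279, 18, 0]) cylinder(h = 380, r = 18);
  translate([18, 272, 0]) cylinder(h = 380, r = 18);
  translate([279, 272, 0]) cylinder(h = 380, r = 18);
}
translate([0, 0, 779]) {
  cube([45, 137, 2031]);
  translate([938, 0, 0]) cube([45, 137, 2031]);
  translate([0, 0, 2031]) cube([983, 137, 70]);
}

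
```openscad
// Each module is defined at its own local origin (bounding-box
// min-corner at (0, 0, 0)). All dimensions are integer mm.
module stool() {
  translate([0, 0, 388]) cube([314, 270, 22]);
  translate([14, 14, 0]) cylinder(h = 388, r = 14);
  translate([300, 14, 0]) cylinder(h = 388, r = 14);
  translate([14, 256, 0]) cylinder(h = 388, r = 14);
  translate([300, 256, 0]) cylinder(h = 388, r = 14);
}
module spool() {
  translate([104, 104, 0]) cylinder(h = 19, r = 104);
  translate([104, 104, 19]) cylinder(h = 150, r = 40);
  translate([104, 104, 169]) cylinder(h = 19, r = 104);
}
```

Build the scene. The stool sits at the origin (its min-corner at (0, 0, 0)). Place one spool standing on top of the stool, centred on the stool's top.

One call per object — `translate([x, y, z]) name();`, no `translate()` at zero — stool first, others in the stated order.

stool();
translate([53, 31, 410]) spool();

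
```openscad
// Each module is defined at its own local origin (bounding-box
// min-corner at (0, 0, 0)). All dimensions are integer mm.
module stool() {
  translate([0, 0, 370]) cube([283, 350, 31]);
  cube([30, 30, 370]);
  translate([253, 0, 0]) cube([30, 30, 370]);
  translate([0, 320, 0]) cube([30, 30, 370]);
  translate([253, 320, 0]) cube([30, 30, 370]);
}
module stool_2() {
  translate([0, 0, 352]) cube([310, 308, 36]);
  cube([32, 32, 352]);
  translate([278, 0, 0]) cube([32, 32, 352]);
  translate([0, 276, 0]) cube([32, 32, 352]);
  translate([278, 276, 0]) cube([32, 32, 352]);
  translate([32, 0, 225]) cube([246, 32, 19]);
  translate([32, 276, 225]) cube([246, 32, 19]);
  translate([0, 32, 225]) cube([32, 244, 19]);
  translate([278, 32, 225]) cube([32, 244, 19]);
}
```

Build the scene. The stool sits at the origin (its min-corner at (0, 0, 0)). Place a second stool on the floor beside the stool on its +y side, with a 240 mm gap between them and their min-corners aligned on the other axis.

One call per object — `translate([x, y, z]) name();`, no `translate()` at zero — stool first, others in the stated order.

stool();
translate([0, 590, 0]) stool_2();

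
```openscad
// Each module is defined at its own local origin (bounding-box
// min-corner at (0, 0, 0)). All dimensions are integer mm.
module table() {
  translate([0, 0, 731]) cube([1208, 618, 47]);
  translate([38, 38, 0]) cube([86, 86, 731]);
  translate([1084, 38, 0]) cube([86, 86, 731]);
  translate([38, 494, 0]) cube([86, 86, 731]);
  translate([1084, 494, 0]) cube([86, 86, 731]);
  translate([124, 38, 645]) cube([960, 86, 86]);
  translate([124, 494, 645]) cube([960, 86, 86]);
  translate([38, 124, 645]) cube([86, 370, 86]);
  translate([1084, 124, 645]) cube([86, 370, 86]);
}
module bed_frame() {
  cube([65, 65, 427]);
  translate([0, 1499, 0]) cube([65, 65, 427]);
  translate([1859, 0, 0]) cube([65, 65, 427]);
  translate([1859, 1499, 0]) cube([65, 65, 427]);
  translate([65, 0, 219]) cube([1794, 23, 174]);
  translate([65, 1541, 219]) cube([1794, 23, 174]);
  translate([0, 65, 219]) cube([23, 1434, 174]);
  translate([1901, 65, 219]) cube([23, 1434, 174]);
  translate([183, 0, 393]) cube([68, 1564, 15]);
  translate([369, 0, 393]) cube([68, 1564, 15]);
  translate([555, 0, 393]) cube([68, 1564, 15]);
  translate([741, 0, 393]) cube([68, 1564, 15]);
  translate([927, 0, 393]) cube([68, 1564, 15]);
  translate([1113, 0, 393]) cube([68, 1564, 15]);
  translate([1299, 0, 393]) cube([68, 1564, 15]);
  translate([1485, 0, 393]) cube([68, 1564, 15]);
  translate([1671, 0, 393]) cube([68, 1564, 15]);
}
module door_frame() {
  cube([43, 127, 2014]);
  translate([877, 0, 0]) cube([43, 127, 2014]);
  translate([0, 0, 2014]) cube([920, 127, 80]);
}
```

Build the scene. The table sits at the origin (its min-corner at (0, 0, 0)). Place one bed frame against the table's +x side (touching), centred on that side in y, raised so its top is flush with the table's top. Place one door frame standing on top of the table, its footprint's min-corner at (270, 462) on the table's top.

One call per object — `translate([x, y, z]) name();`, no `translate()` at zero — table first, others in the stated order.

table();
translate([1208, -473, 351]) bed_frame();
translate([270, 462, 778]) door_frame();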